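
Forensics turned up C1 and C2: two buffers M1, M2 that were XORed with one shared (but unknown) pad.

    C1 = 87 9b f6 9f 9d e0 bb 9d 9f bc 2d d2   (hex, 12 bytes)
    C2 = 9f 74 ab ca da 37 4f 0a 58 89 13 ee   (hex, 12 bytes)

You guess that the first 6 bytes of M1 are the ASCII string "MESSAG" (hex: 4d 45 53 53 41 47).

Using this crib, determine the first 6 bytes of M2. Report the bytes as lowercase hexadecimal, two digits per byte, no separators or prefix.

55aa0e060690

First, C1 ⊕ C2 = (M1 ⊕ K) ⊕ (M2 ⊕ K) = M1 ⊕ M2, so the key drops out. Then M2 = (M1 ⊕ M2) ⊕ M1 over the first 6 bytes.
byte 0: (87 XOR 9f) XOR 4d = 18 XOR 4d = 55
byte 1: (9b XOR 74) XOR 45 = ef XOR 45 = aa
byte 2: (f6 XOR ab) XOR 53 = 5d XOR 53 = 0e
byte 3: (9f XOR ca) XOR 53 = 55 XOR 53 = 06
byte 4: (9d XOR da) XOR 41 = 47 XOR 41 = 06
byte 5: (e0 XOR 37) XOR 47 = d7 XOR 47 = 90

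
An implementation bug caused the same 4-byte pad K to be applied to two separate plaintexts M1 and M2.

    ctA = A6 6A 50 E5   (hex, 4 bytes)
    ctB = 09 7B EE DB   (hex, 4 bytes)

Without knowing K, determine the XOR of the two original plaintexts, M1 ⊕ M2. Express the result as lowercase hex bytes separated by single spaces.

af 11 be 3e

ctA ⊕ ctB = (M1 ⊕ K) ⊕ (M2 ⊕ K) = M1 ⊕ M2 — the shared key cancels under XOR.
a6 xor 09 = af
6a xor 7b = 11
50 xor ee = be
e5 xor db = 3e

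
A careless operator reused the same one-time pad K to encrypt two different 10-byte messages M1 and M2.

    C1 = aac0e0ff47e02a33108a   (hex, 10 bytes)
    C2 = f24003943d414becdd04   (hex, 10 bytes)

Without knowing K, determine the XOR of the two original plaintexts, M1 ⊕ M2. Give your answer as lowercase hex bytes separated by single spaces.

58 80 e3 6b 7a a1 61 df cd 8e

C1 ⊕ C2 = (M1 ⊕ K) ⊕ (M2 ⊕ K) = M1 ⊕ M2 — the shared key cancels under XOR.
byte 0: 10101010 XOR 11110010 = 01011000
byte 1: 11000000 XOR 01000000 = 10000000
byte 2: 11100000 XOR 00000011 = 11100011
byte 3: 11111111 XOR 10010100 = 01101011
byte 4: 01000111 XOR 00111101 = 01111010
byte 5: 11100000 XOR 01000001 = 10100001
byte 6: 00101010 XOR 01001011 = 01100001
byte 7: 00110011 XOR 11101100 = 11011111
byte 8: 00010000 XOR 11011101 = 11001101
byte 9: 10001010 XOR 00000100 = 10001110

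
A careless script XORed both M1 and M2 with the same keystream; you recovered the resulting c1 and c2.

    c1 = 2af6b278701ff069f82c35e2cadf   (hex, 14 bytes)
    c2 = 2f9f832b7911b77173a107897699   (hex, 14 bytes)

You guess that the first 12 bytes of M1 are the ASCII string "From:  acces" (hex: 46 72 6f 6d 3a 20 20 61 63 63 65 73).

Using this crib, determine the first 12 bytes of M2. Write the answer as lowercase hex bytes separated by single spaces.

First, c1 ⊕ c2 = (M1 ⊕ K) ⊕ (M2 ⊕ K) = M1 ⊕ M2, so the key drops out. Then M2 = (M1 ⊕ M2) ⊕ M1 over the first 12 bytes.
byte 0: (2a ⊕ 2f) ⊕ 46 = 05 ⊕ 46 = 43
byte 1: (f6 ⊕ 9f) ⊕ 72 = 69 ⊕ 72 = 1b
byte 2: (b2 ⊕ 83) ⊕ 6f = 31 ⊕ 6f = 5e
byte 3: (78 ⊕ 2b) ⊕ 6d = 53 ⊕ 6d = 3e
byte 4: (70 ⊕ 79) ⊕ 3a = 09 ⊕ 3a = 33
byte 5: (1f ⊕ 11) ⊕ 20 = 0e ⊕ 20 = 2e
byte 6: (f0 ⊕ b7) ⊕ 20 = 47 ⊕ 20 = 67
byte 7: (69 ⊕ 71) ⊕ 61 = 18 ⊕ 61 = 79
byte 8: (f8 ⊕ 73) ⊕ 63 = 8b ⊕ 63 = e8
byte 9: (2c ⊕ a1) ⊕ 63 = 8d ⊕ 63 = ee
byte 10: (35 ⊕ 07) ⊕ 65 = 32 ⊕ 65 = 57
byte 11: (e2 ⊕ 89) ⊕ 73 = 6b ⊕ 73 = 18

43 1b 5e 3e 33 2e 67 79 e8 ee 57 18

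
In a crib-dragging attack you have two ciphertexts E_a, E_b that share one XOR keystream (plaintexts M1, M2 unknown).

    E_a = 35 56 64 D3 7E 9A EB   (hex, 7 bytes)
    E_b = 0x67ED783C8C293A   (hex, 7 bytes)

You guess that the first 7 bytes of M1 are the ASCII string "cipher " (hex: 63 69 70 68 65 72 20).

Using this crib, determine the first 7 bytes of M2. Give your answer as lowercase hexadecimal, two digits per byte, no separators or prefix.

First, E_a ⊕ E_b = (M1 ⊕ K) ⊕ (M2 ⊕ K) = M1 ⊕ M2, so the key drops out. Then M2 = (M1 ⊕ M2) ⊕ M1 over the first 7 bytes.
byte 0: (35 xor 67) xor 63 = 52 xor 63 = 31
byte 1: (56 xor ed) xor 69 = bb xor 69 = d2
byte 2: (64 xor 78) xor 70 = 1c xor 70 = 6c
byte 3: (d3 xor 3c) xor 68 = ef xor 68 = 87
byte 4: (7e xor 8c) xor 65 = f2 xor 65 = 97
byte 5: (9a xor 29) xor 72 = b3 xor 72 = c1
byte 6: (eb xor 3a) xor 20 = d1 xor 20 = f1

31d26c8797c1f1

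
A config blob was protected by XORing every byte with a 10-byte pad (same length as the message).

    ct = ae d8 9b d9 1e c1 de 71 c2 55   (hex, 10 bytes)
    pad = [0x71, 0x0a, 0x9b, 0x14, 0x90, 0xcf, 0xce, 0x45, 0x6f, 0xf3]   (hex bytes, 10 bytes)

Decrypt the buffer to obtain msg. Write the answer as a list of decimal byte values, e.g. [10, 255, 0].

174 XOR 113 = 223
216 XOR  10 = 210
155 XOR 155 =   0
217 XOR  20 = 205
 30 XOR 144 = 142
193 XOR 207 =  14
222 XOR 206 =  16
113 XOR  69 =  52
194 XOR 111 = 173
 85 XOR 243 = 166

[223, 210, 0, 205, 142, 14, 16, 52, 173, 166]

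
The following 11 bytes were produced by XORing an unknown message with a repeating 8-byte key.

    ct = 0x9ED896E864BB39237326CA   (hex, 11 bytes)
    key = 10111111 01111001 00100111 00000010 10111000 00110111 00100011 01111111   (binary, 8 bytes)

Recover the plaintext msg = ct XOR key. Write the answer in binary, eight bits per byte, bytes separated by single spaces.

The 8-byte key repeats, so the effective keystream is bf 79 27 02 b8 37 23 7f bf 79 27.
byte 0: 10011110 xor 10111111 = 00100001
byte 1: 11011000 xor 01111001 = 10100001
byte 2: 10010110 xor 00100111 = 10110001
byte 3: 11101000 xor 00000010 = 11101010
byte 4: 01100100 xor 10111000 = 11011100
byte 5: 10111011 xor 00110111 = 10001100
byte 6: 00111001 xor 00100011 = 00011010
byte 7: 00100011 xor 01111111 = 01011100
byte 8: 01110011 xor 10111111 = 11001100
byte 9: 00100110 xor 01111001 = 01011111
byte 10: 11001010 xor 00100111 = 11101101

00100001 10100001 10110001 11101010 11011100 10001100 00011010 01011100 11001100 01011111 11101101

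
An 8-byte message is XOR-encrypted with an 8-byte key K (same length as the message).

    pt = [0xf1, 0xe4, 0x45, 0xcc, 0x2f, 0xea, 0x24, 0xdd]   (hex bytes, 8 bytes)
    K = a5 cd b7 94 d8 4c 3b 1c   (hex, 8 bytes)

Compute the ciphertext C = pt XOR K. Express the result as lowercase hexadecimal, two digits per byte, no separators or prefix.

5429f258f7a61fc1

byte 0: 241 ⊕ 165 =  84
byte 1: 228 ⊕ 205 =  41
byte 2:  69 ⊕ 183 = 242
byte 3: 204 ⊕ 148 =  88
byte 4:  47 ⊕ 216 = 247
byte 5: 234 ⊕  76 = 166
byte 6:  36 ⊕  59 =  31
byte 7: 221 ⊕  28 = 193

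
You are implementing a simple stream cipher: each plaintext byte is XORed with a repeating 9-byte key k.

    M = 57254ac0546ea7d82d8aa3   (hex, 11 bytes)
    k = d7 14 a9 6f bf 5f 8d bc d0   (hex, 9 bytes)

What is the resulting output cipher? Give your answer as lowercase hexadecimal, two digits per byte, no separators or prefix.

The 9-byte key repeats, so the effective keystream is d7 14 a9 6f bf 5f 8d bc d0 d7 14.
byte 0: 01010111 xor 11010111 = 10000000
byte 1: 00100101 xor 00010100 = 00110001
byte 2: 01001010 xor 10101001 = 11100011
byte 3: 11000000 xor 01101111 = 10101111
byte 4: 01010100 xor 10111111 = 11101011
byte 5: 01101110 xor 01011111 = 00110001
byte 6: 10100111 xor 10001101 = 00101010
byte 7: 11011000 xor 10111100 = 01100100
byte 8: 00101101 xor 11010000 = 11111101
byte 9: 10001010 xor 11010111 = 01011101
byte 10: 10100011 xor 00010100 = 10110111

8031e3afeb312a64fd5db7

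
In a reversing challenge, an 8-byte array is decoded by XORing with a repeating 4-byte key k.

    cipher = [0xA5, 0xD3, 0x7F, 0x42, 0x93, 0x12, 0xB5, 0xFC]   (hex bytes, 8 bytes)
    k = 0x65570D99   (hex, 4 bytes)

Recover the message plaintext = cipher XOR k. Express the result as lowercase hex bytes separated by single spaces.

The 4-byte key repeats, so the effective keystream is 65 57 0d 99 65 57 0d 99.
byte 0: 10100101 xor 01100101 = 11000000
byte 1: 11010011 xor 01010111 = 10000100
byte 2: 01111111 xor 00001101 = 01110010
byte 3: 01000010 xor 10011001 = 11011011
byte 4: 10010011 xor 01100101 = 11110110
byte 5: 00010010 xor 01010111 = 01000101
byte 6: 10110101 xor 00001101 = 10111000
byte 7: 11111100 xor 10011001 = 01100101

c0 84 72 db f6 45 b8 65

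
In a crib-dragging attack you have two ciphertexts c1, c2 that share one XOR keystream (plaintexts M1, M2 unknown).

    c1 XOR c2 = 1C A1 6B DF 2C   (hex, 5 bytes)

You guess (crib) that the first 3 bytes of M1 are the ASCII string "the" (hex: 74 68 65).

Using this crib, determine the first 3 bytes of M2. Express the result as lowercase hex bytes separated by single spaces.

68 c9 0e

Since c1 ⊕ c2 = M1 ⊕ M2, XORing with the guessed M1 bytes yields the corresponding M2 bytes: M2 = (c1 ⊕ c2) ⊕ M1.
1c ⊕ 74 = 68
a1 ⊕ 68 = c9
6b ⊕ 65 = 0e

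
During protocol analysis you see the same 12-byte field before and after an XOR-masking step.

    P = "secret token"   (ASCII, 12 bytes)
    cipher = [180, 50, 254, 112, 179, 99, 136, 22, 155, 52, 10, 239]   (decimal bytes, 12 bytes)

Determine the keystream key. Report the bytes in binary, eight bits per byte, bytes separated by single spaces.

Since cipher = P ⊕ key, XORing both sides with P gives key = P ⊕ cipher.
73 XOR b4 = c7
65 XOR 32 = 57
63 XOR fe = 9d
72 XOR 70 = 02
65 XOR b3 = d6
74 XOR 63 = 17
20 XOR 88 = a8
74 XOR 16 = 62
6f XOR 9b = f4
6b XOR 34 = 5f
65 XOR 0a = 6f
6e XOR ef = 81

11000111 01010111 10011101 00000010 11010110 00010111 10101000 01100010 11110100 01011111 01101111 10000001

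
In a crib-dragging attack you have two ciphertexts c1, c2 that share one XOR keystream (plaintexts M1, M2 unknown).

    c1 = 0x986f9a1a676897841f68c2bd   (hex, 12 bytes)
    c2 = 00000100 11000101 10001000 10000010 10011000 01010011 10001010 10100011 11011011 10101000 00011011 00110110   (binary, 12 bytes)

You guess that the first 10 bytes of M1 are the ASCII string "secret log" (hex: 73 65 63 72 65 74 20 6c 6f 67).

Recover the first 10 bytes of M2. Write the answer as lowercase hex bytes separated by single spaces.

First, c1 ⊕ c2 = (M1 ⊕ K) ⊕ (M2 ⊕ K) = M1 ⊕ M2, so the key drops out. Then M2 = (M1 ⊕ M2) ⊕ M1 over the first 10 bytes.
byte 0: (98 ^ 04) ^ 73 = 9c ^ 73 = ef
byte 1: (6f ^ c5) ^ 65 = aa ^ 65 = cf
byte 2: (9a ^ 88) ^ 63 = 12 ^ 63 = 71
byte 3: (1a ^ 82) ^ 72 = 98 ^ 72 = ea
byte 4: (67 ^ 98) ^ 65 = ff ^ 65 = 9a
byte 5: (68 ^ 53) ^ 74 = 3b ^ 74 = 4f
byte 6: (97 ^ 8a) ^ 20 = 1d ^ 20 = 3d
byte 7: (84 ^ a3) ^ 6c = 27 ^ 6c = 4b
byte 8: (1f ^ db) ^ 6f = c4 ^ 6f = ab
byte 9: (68 ^ a8) ^ 67 = c0 ^ 67 = a7

ef cf 71 ea 9a 4f 3d 4b ab a7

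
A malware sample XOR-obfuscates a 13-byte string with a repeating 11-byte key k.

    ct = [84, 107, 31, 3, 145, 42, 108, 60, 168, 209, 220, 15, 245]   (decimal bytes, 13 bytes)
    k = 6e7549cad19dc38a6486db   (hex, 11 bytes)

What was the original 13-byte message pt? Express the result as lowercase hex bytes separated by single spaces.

The 11-byte key repeats, so the effective keystream is 6e 75 49 ca d1 9d c3 8a 64 86 db 6e 75.
byte 0: 54 ^ 6e = 3a
byte 1: 6b ^ 75 = 1e
byte 2: 1f ^ 49 = 56
byte 3: 03 ^ ca = c9
byte 4: 91 ^ d1 = 40
byte 5: 2a ^ 9d = b7
byte 6: 6c ^ c3 = af
byte 7: 3c ^ 8a = b6
byte 8: a8 ^ 64 = cc
byte 9: d1 ^ 86 = 57
byte 10: dc ^ db = 07
byte 11: 0f ^ 6e = 61
byte 12: f5 ^ 75 = 80

3a 1e 56 c9 40 b7 af b6 cc 57 07 61 80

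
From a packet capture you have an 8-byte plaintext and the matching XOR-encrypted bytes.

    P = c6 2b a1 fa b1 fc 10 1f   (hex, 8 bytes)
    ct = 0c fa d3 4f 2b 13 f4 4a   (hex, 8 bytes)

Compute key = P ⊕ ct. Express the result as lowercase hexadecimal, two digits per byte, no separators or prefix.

cad172b59aefe455

Since ct = P ⊕ key, XORing both sides with P gives key = P ⊕ ct.
byte 0: c6 ^ 0c = ca
byte 1: 2b ^ fa = d1
byte 2: a1 ^ d3 = 72
byte 3: fa ^ 4f = b5
byte 4: b1 ^ 2b = 9a
byte 5: fc ^ 13 = ef
byte 6: 10 ^ f4 = e4
byte 7: 1f ^ 4a = 55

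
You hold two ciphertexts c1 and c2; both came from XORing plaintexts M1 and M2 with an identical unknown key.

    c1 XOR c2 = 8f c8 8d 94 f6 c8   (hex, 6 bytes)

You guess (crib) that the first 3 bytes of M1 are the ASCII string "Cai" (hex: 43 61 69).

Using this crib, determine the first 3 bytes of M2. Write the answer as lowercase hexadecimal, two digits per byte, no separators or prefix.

Since c1 ⊕ c2 = M1 ⊕ M2, XORing with the guessed M1 bytes yields the corresponding M2 bytes: M2 = (c1 ⊕ c2) ⊕ M1.
byte 0: 10001111 XOR 01000011 = 11001100
byte 1: 11001000 XOR 01100001 = 10101001
byte 2: 10001101 XOR 01101001 = 11100100

cca9e4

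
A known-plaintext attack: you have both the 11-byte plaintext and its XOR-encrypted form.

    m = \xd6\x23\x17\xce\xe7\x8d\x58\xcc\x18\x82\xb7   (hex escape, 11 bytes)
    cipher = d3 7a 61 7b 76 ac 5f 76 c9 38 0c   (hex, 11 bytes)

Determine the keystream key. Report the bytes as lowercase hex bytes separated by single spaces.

05 59 76 b5 91 21 07 ba d1 ba bb

Since cipher = m ⊕ key, XORing both sides with m gives key = m ⊕ cipher.
214 ^ 211 =   5
 35 ^ 122 =  89
 23 ^  97 = 118
206 ^ 123 = 181
231 ^ 118 = 145
141 ^ 172 =  33
 88 ^  95 =   7
204 ^ 118 = 186
 24 ^ 201 = 209
130 ^  56 = 186
183 ^  12 = 187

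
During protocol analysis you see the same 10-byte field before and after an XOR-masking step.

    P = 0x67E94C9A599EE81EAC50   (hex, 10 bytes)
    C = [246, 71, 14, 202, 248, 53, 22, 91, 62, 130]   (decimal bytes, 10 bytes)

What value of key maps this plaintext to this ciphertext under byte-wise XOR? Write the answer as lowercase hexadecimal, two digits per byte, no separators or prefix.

91ae4250a1abfe4592d2

Since C = P ⊕ key, XORing both sides with P gives key = P ⊕ C.
byte 0: 103 XOR 246 = 145
byte 1: 233 XOR  71 = 174
byte 2:  76 XOR  14 =  66
byte 3: 154 XOR 202 =  80
byte 4:  89 XOR 248 = 161
byte 5: 158 XOR  53 = 171
byte 6: 232 XOR  22 = 254
byte 7:  30 XOR  91 =  69
byte 8: 172 XOR  62 = 146
byte 9:  80 XOR 130 = 210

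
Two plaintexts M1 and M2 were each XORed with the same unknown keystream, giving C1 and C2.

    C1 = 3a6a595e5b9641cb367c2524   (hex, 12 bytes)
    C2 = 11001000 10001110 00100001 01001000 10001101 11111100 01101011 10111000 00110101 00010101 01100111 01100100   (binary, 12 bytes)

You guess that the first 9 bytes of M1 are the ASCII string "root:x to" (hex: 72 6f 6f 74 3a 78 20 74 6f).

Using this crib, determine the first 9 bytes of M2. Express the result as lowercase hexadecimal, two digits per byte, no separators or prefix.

First, C1 ⊕ C2 = (M1 ⊕ K) ⊕ (M2 ⊕ K) = M1 ⊕ M2, so the key drops out. Then M2 = (M1 ⊕ M2) ⊕ M1 over the first 9 bytes.
byte 0: (3a ⊕ c8) ⊕ 72 = f2 ⊕ 72 = 80
byte 1: (6a ⊕ 8e) ⊕ 6f = e4 ⊕ 6f = 8b
byte 2: (59 ⊕ 21) ⊕ 6f = 78 ⊕ 6f = 17
byte 3: (5e ⊕ 48) ⊕ 74 = 16 ⊕ 74 = 62
byte 4: (5b ⊕ 8d) ⊕ 3a = d6 ⊕ 3a = ec
byte 5: (96 ⊕ fc) ⊕ 78 = 6a ⊕ 78 = 12
byte 6: (41 ⊕ 6b) ⊕ 20 = 2a ⊕ 20 = 0a
byte 7: (cb ⊕ b8) ⊕ 74 = 73 ⊕ 74 = 07
byte 8: (36 ⊕ 35) ⊕ 6f = 03 ⊕ 6f = 6c

808b1762ec120a076c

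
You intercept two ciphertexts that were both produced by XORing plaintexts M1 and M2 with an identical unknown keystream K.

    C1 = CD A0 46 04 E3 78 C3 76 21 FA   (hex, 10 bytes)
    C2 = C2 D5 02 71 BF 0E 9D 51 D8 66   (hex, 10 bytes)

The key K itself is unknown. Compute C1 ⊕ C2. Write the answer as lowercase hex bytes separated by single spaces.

0f 75 44 75 5c 76 5e 27 f9 9c

C1 ⊕ C2 = (M1 ⊕ K) ⊕ (M2 ⊕ K) = M1 ⊕ M2 — the shared key cancels under XOR.
205 ^ 194 =  15
160 ^ 213 = 117
 70 ^   2 =  68
  4 ^ 113 = 117
227 ^ 191 =  92
120 ^  14 = 118
195 ^ 157 =  94
118 ^  81 =  39
 33 ^ 216 = 249
250 ^ 102 = 156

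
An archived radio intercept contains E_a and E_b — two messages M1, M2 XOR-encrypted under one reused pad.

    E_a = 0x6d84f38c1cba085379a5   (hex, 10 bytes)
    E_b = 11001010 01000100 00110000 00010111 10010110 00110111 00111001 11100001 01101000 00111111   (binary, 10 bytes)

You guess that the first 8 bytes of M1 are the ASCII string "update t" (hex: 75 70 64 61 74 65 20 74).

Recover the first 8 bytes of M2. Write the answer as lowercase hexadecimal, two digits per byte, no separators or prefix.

First, E_a ⊕ E_b = (M1 ⊕ K) ⊕ (M2 ⊕ K) = M1 ⊕ M2, so the key drops out. Then M2 = (M1 ⊕ M2) ⊕ M1 over the first 8 bytes.
byte 0: (6d xor ca) xor 75 = a7 xor 75 = d2
byte 1: (84 xor 44) xor 70 = c0 xor 70 = b0
byte 2: (f3 xor 30) xor 64 = c3 xor 64 = a7
byte 3: (8c xor 17) xor 61 = 9b xor 61 = fa
byte 4: (1c xor 96) xor 74 = 8a xor 74 = fe
byte 5: (ba xor 37) xor 65 = 8d xor 65 = e8
byte 6: (08 xor 39) xor 20 = 31 xor 20 = 11
byte 7: (53 xor e1) xor 74 = b2 xor 74 = c6

d2b0a7fafee811c6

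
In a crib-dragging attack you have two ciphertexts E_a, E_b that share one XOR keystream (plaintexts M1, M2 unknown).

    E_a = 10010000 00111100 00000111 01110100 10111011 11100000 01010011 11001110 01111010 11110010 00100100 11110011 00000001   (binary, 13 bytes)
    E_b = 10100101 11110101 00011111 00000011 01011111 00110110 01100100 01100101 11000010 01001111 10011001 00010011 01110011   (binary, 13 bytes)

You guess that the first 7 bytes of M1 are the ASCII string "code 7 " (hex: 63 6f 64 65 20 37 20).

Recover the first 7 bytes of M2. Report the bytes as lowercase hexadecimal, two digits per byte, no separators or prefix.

First, E_a ⊕ E_b = (M1 ⊕ K) ⊕ (M2 ⊕ K) = M1 ⊕ M2, so the key drops out. Then M2 = (M1 ⊕ M2) ⊕ M1 over the first 7 bytes.
byte 0: (90 xor a5) xor 63 = 35 xor 63 = 56
byte 1: (3c xor f5) xor 6f = c9 xor 6f = a6
byte 2: (07 xor 1f) xor 64 = 18 xor 64 = 7c
byte 3: (74 xor 03) xor 65 = 77 xor 65 = 12
byte 4: (bb xor 5f) xor 20 = e4 xor 20 = c4
byte 5: (e0 xor 36) xor 37 = d6 xor 37 = e1
byte 6: (53 xor 64) xor 20 = 37 xor 20 = 17

56a67c12c4e117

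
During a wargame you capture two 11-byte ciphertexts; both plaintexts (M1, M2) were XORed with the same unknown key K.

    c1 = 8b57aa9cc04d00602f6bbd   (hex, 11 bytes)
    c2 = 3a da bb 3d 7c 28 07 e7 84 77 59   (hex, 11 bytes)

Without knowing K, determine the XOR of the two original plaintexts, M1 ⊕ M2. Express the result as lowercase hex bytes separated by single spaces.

c1 ⊕ c2 = (M1 ⊕ K) ⊕ (M2 ⊕ K) = M1 ⊕ M2 — the shared key cancels under XOR.
8b ^ 3a = b1
57 ^ da = 8d
aa ^ bb = 11
9c ^ 3d = a1
c0 ^ 7c = bc
4d ^ 28 = 65
00 ^ 07 = 07
60 ^ e7 = 87
2f ^ 84 = ab
6b ^ 77 = 1c
bd ^ 59 = e4

b1 8d 11 a1 bc 65 07 87 ab 1c e4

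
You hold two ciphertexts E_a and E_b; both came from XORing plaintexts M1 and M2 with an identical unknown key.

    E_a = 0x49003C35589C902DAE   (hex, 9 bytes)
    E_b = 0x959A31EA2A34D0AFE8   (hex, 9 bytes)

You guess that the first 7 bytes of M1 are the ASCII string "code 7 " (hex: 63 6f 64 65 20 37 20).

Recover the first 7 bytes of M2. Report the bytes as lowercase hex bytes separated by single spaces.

bf f5 69 ba 52 9f 60

First, E_a ⊕ E_b = (M1 ⊕ K) ⊕ (M2 ⊕ K) = M1 ⊕ M2, so the key drops out. Then M2 = (M1 ⊕ M2) ⊕ M1 over the first 7 bytes.
byte 0: (49 xor 95) xor 63 = dc xor 63 = bf
byte 1: (00 xor 9a) xor 6f = 9a xor 6f = f5
byte 2: (3c xor 31) xor 64 = 0d xor 64 = 69
byte 3: (35 xor ea) xor 65 = df xor 65 = ba
byte 4: (58 xor 2a) xor 20 = 72 xor 20 = 52
byte 5: (9c xor 34) xor 37 = a8 xor 37 = 9f
byte 6: (90 xor d0) xor 20 = 40 xor 20 = 60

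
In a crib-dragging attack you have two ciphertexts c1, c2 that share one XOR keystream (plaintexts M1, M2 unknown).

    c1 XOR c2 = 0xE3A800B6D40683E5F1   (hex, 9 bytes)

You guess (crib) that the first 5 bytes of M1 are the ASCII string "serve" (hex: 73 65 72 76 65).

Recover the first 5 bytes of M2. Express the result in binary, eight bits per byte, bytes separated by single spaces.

Since c1 ⊕ c2 = M1 ⊕ M2, XORing with the guessed M1 bytes yields the corresponding M2 bytes: M2 = (c1 ⊕ c2) ⊕ M1.
byte 0: e3 ^ 73 = 90
byte 1: a8 ^ 65 = cd
byte 2: 00 ^ 72 = 72
byte 3: b6 ^ 76 = c0
byte 4: d4 ^ 65 = b1

10010000 11001101 01110010 11000000 10110001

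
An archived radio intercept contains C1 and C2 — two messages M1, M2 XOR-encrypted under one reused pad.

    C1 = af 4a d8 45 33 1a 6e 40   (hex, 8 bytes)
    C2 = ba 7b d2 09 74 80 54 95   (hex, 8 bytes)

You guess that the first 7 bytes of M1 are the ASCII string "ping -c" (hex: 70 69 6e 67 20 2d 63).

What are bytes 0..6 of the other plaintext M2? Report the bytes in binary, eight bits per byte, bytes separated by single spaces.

First, C1 ⊕ C2 = (M1 ⊕ K) ⊕ (M2 ⊕ K) = M1 ⊕ M2, so the key drops out. Then M2 = (M1 ⊕ M2) ⊕ M1 over the first 7 bytes.
byte 0: (af ^ ba) ^ 70 = 15 ^ 70 = 65
byte 1: (4a ^ 7b) ^ 69 = 31 ^ 69 = 58
byte 2: (d8 ^ d2) ^ 6e = 0a ^ 6e = 64
byte 3: (45 ^ 09) ^ 67 = 4c ^ 67 = 2b
byte 4: (33 ^ 74) ^ 20 = 47 ^ 20 = 67
byte 5: (1a ^ 80) ^ 2d = 9a ^ 2d = b7
byte 6: (6e ^ 54) ^ 63 = 3a ^ 63 = 59

01100101 01011000 01100100 00101011 01100111 10110111 01011001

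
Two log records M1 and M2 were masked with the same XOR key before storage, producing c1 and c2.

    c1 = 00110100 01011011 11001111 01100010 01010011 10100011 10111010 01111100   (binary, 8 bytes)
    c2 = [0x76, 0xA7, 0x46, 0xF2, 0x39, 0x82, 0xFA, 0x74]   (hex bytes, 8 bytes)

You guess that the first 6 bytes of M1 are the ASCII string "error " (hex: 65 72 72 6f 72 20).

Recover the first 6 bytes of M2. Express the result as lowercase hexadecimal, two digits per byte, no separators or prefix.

First, c1 ⊕ c2 = (M1 ⊕ K) ⊕ (M2 ⊕ K) = M1 ⊕ M2, so the key drops out. Then M2 = (M1 ⊕ M2) ⊕ M1 over the first 6 bytes.
byte 0: (34 ^ 76) ^ 65 = 42 ^ 65 = 27
byte 1: (5b ^ a7) ^ 72 = fc ^ 72 = 8e
byte 2: (cf ^ 46) ^ 72 = 89 ^ 72 = fb
byte 3: (62 ^ f2) ^ 6f = 90 ^ 6f = ff
byte 4: (53 ^ 39) ^ 72 = 6a ^ 72 = 18
byte 5: (a3 ^ 82) ^ 20 = 21 ^ 20 = 01

278efbff1801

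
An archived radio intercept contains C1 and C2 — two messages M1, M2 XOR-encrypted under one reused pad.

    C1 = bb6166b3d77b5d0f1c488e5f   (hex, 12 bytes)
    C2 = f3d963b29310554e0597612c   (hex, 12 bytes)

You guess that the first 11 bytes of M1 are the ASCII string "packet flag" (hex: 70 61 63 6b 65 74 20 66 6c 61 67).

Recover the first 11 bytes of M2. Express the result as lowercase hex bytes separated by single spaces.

38 d9 66 6a 21 1f 28 27 75 be 88

First, C1 ⊕ C2 = (M1 ⊕ K) ⊕ (M2 ⊕ K) = M1 ⊕ M2, so the key drops out. Then M2 = (M1 ⊕ M2) ⊕ M1 over the first 11 bytes.
byte 0: (bb ^ f3) ^ 70 = 48 ^ 70 = 38
byte 1: (61 ^ d9) ^ 61 = b8 ^ 61 = d9
byte 2: (66 ^ 63) ^ 63 = 05 ^ 63 = 66
byte 3: (b3 ^ b2) ^ 6b = 01 ^ 6b = 6a
byte 4: (d7 ^ 93) ^ 65 = 44 ^ 65 = 21
byte 5: (7b ^ 10) ^ 74 = 6b ^ 74 = 1f
byte 6: (5d ^ 55) ^ 20 = 08 ^ 20 = 28
byte 7: (0f ^ 4e) ^ 66 = 41 ^ 66 = 27
byte 8: (1c ^ 05) ^ 6c = 19 ^ 6c = 75
byte 9: (48 ^ 97) ^ 61 = df ^ 61 = be
byte 10: (8e ^ 61) ^ 67 = ef ^ 67 = 88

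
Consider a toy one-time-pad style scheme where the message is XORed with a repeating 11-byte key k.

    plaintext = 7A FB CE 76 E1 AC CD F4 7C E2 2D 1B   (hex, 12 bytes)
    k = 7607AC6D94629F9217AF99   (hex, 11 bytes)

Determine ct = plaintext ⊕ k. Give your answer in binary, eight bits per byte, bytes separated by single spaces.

The 11-byte key repeats, so the effective keystream is 76 07 ac 6d 94 62 9f 92 17 af 99 76.
byte 0: 01111010 ^ 01110110 = 00001100
byte 1: 11111011 ^ 00000111 = 11111100
byte 2: 11001110 ^ 10101100 = 01100010
byte 3: 01110110 ^ 01101101 = 00011011
byte 4: 11100001 ^ 10010100 = 01110101
byte 5: 10101100 ^ 01100010 = 11001110
byte 6: 11001101 ^ 10011111 = 01010010
byte 7: 11110100 ^ 10010010 = 01100110
byte 8: 01111100 ^ 00010111 = 01101011
byte 9: 11100010 ^ 10101111 = 01001101
byte 10: 00101101 ^ 10011001 = 10110100
byte 11: 00011011 ^ 01110110 = 01101101

00001100 11111100 01100010 00011011 01110101 11001110 01010010 01100110 01101011 01001101 10110100 01101101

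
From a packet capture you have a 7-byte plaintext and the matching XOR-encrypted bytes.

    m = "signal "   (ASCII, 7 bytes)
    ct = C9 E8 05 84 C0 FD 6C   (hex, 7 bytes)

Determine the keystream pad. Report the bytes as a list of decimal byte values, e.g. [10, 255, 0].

[186, 129, 98, 234, 161, 145, 76]

Since ct = m ⊕ pad, XORing both sides with m gives pad = m ⊕ ct.
byte 0: 73 ^ c9 = ba
byte 1: 69 ^ e8 = 81
byte 2: 67 ^ 05 = 62
byte 3: 6e ^ 84 = ea
byte 4: 61 ^ c0 = a1
byte 5: 6c ^ fd = 91
byte 6: 20 ^ 6c = 4c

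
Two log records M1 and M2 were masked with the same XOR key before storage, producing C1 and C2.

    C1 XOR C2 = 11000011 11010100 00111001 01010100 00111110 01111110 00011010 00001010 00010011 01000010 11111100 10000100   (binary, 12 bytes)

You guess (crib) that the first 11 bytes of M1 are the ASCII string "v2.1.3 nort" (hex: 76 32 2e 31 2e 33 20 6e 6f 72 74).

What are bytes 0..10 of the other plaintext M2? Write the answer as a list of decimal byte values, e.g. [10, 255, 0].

Since C1 ⊕ C2 = M1 ⊕ M2, XORing with the guessed M1 bytes yields the corresponding M2 bytes: M2 = (C1 ⊕ C2) ⊕ M1.
byte 0: 11000011 ^ 01110110 = 10110101
byte 1: 11010100 ^ 00110010 = 11100110
byte 2: 00111001 ^ 00101110 = 00010111
byte 3: 01010100 ^ 00110001 = 01100101
byte 4: 00111110 ^ 00101110 = 00010000
byte 5: 01111110 ^ 00110011 = 01001101
byte 6: 00011010 ^ 00100000 = 00111010
byte 7: 00001010 ^ 01101110 = 01100100
byte 8: 00010011 ^ 01101111 = 01111100
byte 9: 01000010 ^ 01110010 = 00110000
byte 10: 11111100 ^ 01110100 = 10001000

[181, 230, 23, 101, 16, 77, 58, 100, 124, 48, 136]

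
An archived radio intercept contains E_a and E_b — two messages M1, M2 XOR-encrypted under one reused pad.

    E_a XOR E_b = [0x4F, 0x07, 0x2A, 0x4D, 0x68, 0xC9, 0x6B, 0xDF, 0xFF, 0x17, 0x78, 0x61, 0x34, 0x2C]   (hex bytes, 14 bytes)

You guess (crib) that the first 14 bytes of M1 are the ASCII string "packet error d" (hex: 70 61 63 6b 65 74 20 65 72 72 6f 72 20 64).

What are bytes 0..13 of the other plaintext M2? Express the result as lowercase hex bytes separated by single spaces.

Since E_a ⊕ E_b = M1 ⊕ M2, XORing with the guessed M1 bytes yields the corresponding M2 bytes: M2 = (E_a ⊕ E_b) ⊕ M1.
4f ⊕ 70 = 3f
07 ⊕ 61 = 66
2a ⊕ 63 = 49
4d ⊕ 6b = 26
68 ⊕ 65 = 0d
c9 ⊕ 74 = bd
6b ⊕ 20 = 4b
df ⊕ 65 = ba
ff ⊕ 72 = 8d
17 ⊕ 72 = 65
78 ⊕ 6f = 17
61 ⊕ 72 = 13
34 ⊕ 20 = 14
2c ⊕ 64 = 48

3f 66 49 26 0d bd 4b ba 8d 65 17 13 14 48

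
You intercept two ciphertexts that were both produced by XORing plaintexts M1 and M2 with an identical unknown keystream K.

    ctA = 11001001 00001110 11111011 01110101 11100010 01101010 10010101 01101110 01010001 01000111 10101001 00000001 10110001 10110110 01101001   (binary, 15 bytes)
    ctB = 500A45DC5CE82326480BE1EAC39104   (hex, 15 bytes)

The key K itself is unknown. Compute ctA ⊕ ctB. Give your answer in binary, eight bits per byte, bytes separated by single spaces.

ctA ⊕ ctB = (M1 ⊕ K) ⊕ (M2 ⊕ K) = M1 ⊕ M2 — the shared key cancels under XOR.
c9 XOR 50 = 99
0e XOR 0a = 04
fb XOR 45 = be
75 XOR dc = a9
e2 XOR 5c = be
6a XOR e8 = 82
95 XOR 23 = b6
6e XOR 26 = 48
51 XOR 48 = 19
47 XOR 0b = 4c
a9 XOR e1 = 48
01 XOR ea = eb
b1 XOR c3 = 72
b6 XOR 91 = 27
69 XOR 04 = 6d

10011001 00000100 10111110 10101001 10111110 10000010 10110110 01001000 00011001 01001100 01001000 11101011 01110010 00100111 01101101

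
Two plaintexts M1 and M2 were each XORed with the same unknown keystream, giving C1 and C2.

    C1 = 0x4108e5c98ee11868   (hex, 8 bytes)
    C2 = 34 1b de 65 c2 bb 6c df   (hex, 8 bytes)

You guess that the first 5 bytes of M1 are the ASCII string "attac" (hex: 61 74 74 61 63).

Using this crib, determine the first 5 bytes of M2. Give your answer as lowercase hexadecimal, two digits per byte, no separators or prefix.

First, C1 ⊕ C2 = (M1 ⊕ K) ⊕ (M2 ⊕ K) = M1 ⊕ M2, so the key drops out. Then M2 = (M1 ⊕ M2) ⊕ M1 over the first 5 bytes.
byte 0: (41 XOR 34) XOR 61 = 75 XOR 61 = 14
byte 1: (08 XOR 1b) XOR 74 = 13 XOR 74 = 67
byte 2: (e5 XOR de) XOR 74 = 3b XOR 74 = 4f
byte 3: (c9 XOR 65) XOR 61 = ac XOR 61 = cd
byte 4: (8e XOR c2) XOR 63 = 4c XOR 63 = 2f

14674fcd2f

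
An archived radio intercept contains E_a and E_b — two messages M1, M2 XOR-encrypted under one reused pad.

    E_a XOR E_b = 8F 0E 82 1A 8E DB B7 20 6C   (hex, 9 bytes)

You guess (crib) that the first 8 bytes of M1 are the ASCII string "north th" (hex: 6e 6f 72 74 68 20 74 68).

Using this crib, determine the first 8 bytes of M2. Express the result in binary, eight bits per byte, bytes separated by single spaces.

11100001 01100001 11110000 01101110 11100110 11111011 11000011 01001000

Since E_a ⊕ E_b = M1 ⊕ M2, XORing with the guessed M1 bytes yields the corresponding M2 bytes: M2 = (E_a ⊕ E_b) ⊕ M1.
10001111 ⊕ 01101110 = 11100001
00001110 ⊕ 01101111 = 01100001
10000010 ⊕ 01110010 = 11110000
00011010 ⊕ 01110100 = 01101110
10001110 ⊕ 01101000 = 11100110
11011011 ⊕ 00100000 = 11111011
10110111 ⊕ 01110100 = 11000011
00100000 ⊕ 01101000 = 01001000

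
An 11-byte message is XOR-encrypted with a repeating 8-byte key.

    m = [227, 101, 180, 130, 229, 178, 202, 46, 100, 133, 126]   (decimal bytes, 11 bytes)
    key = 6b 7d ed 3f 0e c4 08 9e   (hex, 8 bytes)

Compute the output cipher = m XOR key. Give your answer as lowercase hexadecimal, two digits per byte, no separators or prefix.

The 8-byte key repeats, so the effective keystream is 6b 7d ed 3f 0e c4 08 9e 6b 7d ed.
byte 0: e3 XOR 6b = 88
byte 1: 65 XOR 7d = 18
byte 2: b4 XOR ed = 59
byte 3: 82 XOR 3f = bd
byte 4: e5 XOR 0e = eb
byte 5: b2 XOR c4 = 76
byte 6: ca XOR 08 = c2
byte 7: 2e XOR 9e = b0
byte 8: 64 XOR 6b = 0f
byte 9: 85 XOR 7d = f8
byte 10: 7e XOR ed = 93

881859bdeb76c2b00ff893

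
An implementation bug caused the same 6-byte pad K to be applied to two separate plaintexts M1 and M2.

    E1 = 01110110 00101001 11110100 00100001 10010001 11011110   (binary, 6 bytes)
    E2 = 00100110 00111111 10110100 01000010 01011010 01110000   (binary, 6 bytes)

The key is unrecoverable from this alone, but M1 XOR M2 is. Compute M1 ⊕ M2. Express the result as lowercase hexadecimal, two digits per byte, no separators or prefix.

E1 ⊕ E2 = (M1 ⊕ K) ⊕ (M2 ⊕ K) = M1 ⊕ M2 — the shared key cancels under XOR.
byte 0: 76 ⊕ 26 = 50
byte 1: 29 ⊕ 3f = 16
byte 2: f4 ⊕ b4 = 40
byte 3: 21 ⊕ 42 = 63
byte 4: 91 ⊕ 5a = cb
byte 5: de ⊕ 70 = ae

50164063cbae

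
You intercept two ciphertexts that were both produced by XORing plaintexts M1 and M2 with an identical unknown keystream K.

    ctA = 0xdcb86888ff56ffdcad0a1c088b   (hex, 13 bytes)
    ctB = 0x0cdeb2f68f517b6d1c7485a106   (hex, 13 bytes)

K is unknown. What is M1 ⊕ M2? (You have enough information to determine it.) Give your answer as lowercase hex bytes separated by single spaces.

d0 66 da 7e 70 07 84 b1 b1 7e 99 a9 8d

ctA ⊕ ctB = (M1 ⊕ K) ⊕ (M2 ⊕ K) = M1 ⊕ M2 — the shared key cancels under XOR.
220 ⊕  12 = 208
184 ⊕ 222 = 102
104 ⊕ 178 = 218
136 ⊕ 246 = 126
255 ⊕ 143 = 112
 86 ⊕  81 =   7
255 ⊕ 123 = 132
220 ⊕ 109 = 177
173 ⊕  28 = 177
 10 ⊕ 116 = 126
 28 ⊕ 133 = 153
  8 ⊕ 161 = 169
139 ⊕   6 = 141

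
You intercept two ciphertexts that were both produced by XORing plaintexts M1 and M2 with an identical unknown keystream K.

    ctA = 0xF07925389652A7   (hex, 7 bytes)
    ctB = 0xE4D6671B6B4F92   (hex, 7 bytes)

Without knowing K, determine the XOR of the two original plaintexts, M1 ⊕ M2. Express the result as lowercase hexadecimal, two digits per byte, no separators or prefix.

14af4223fd1d35

ctA ⊕ ctB = (M1 ⊕ K) ⊕ (M2 ⊕ K) = M1 ⊕ M2 — the shared key cancels under XOR.
240 ⊕ 228 =  20
121 ⊕ 214 = 175
 37 ⊕ 103 =  66
 56 ⊕  27 =  35
150 ⊕ 107 = 253
 82 ⊕  79 =  29
167 ⊕ 146 =  53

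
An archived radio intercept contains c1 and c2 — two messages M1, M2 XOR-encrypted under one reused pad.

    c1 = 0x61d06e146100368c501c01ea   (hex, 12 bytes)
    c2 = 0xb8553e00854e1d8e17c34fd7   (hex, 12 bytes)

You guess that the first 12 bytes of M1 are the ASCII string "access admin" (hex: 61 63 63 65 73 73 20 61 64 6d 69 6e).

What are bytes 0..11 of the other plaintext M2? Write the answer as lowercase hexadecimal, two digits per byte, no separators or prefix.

First, c1 ⊕ c2 = (M1 ⊕ K) ⊕ (M2 ⊕ K) = M1 ⊕ M2, so the key drops out. Then M2 = (M1 ⊕ M2) ⊕ M1 over the first 12 bytes.
byte 0: (61 ⊕ b8) ⊕ 61 = d9 ⊕ 61 = b8
byte 1: (d0 ⊕ 55) ⊕ 63 = 85 ⊕ 63 = e6
byte 2: (6e ⊕ 3e) ⊕ 63 = 50 ⊕ 63 = 33
byte 3: (14 ⊕ 00) ⊕ 65 = 14 ⊕ 65 = 71
byte 4: (61 ⊕ 85) ⊕ 73 = e4 ⊕ 73 = 97
byte 5: (00 ⊕ 4e) ⊕ 73 = 4e ⊕ 73 = 3d
byte 6: (36 ⊕ 1d) ⊕ 20 = 2b ⊕ 20 = 0b
byte 7: (8c ⊕ 8e) ⊕ 61 = 02 ⊕ 61 = 63
byte 8: (50 ⊕ 17) ⊕ 64 = 47 ⊕ 64 = 23
byte 9: (1c ⊕ c3) ⊕ 6d = df ⊕ 6d = b2
byte 10: (01 ⊕ 4f) ⊕ 69 = 4e ⊕ 69 = 27
byte 11: (ea ⊕ d7) ⊕ 6e = 3d ⊕ 6e = 53

b8e63371973d0b6323b22753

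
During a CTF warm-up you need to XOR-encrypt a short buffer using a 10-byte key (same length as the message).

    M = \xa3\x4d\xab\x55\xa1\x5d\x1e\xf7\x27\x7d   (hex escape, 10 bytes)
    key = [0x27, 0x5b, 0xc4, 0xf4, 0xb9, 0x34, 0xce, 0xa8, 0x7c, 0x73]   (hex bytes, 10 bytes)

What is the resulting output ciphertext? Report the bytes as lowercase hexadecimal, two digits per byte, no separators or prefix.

163 ⊕  39 = 132
 77 ⊕  91 =  22
171 ⊕ 196 = 111
 85 ⊕ 244 = 161
161 ⊕ 185 =  24
 93 ⊕  52 = 105
 30 ⊕ 206 = 208
247 ⊕ 168 =  95
 39 ⊕ 124 =  91
125 ⊕ 115 =  14

84166fa11869d05f5b0e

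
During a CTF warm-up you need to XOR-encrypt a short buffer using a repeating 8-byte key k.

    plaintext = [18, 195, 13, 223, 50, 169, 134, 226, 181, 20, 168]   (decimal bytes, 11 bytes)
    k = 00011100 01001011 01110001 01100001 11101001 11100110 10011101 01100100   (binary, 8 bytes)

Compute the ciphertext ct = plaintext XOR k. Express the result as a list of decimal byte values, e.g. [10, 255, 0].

The 8-byte key repeats, so the effective keystream is 1c 4b 71 61 e9 e6 9d 64 1c 4b 71.
byte 0: 12 XOR 1c = 0e
byte 1: c3 XOR 4b = 88
byte 2: 0d XOR 71 = 7c
byte 3: df XOR 61 = be
byte 4: 32 XOR e9 = db
byte 5: a9 XOR e6 = 4f
byte 6: 86 XOR 9d = 1b
byte 7: e2 XOR 64 = 86
byte 8: b5 XOR 1c = a9
byte 9: 14 XOR 4b = 5f
byte 10: a8 XOR 71 = d9

[14, 136, 124, 190, 219, 79, 27, 134, 169, 95, 217]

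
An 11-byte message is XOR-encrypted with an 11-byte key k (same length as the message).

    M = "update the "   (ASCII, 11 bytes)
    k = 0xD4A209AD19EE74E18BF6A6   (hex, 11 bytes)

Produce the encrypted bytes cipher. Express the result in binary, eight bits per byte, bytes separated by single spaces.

10100001 11010010 01101101 11001100 01101101 10001011 01010100 10010101 11100011 10010011 10000110

XOR is its own inverse, so applying the key byte-wise gives the result directly.
01110101 ⊕ 11010100 = 10100001
01110000 ⊕ 10100010 = 11010010
01100100 ⊕ 00001001 = 01101101
01100001 ⊕ 10101101 = 11001100
01110100 ⊕ 00011001 = 01101101
01100101 ⊕ 11101110 = 10001011
00100000 ⊕ 01110100 = 01010100
01110100 ⊕ 11100001 = 10010101
01101000 ⊕ 10001011 = 11100011
01100101 ⊕ 11110110 = 10010011
00100000 ⊕ 10100110 = 10000110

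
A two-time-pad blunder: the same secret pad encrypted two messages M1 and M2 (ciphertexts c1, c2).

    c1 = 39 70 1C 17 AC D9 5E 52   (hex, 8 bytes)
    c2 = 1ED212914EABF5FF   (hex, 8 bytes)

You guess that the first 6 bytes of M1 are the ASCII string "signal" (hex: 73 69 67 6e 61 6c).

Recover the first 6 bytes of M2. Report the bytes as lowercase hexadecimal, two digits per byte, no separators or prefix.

First, c1 ⊕ c2 = (M1 ⊕ K) ⊕ (M2 ⊕ K) = M1 ⊕ M2, so the key drops out. Then M2 = (M1 ⊕ M2) ⊕ M1 over the first 6 bytes.
byte 0: (39 xor 1e) xor 73 = 27 xor 73 = 54
byte 1: (70 xor d2) xor 69 = a2 xor 69 = cb
byte 2: (1c xor 12) xor 67 = 0e xor 67 = 69
byte 3: (17 xor 91) xor 6e = 86 xor 6e = e8
byte 4: (ac xor 4e) xor 61 = e2 xor 61 = 83
byte 5: (d9 xor ab) xor 6c = 72 xor 6c = 1e

54cb69e8831e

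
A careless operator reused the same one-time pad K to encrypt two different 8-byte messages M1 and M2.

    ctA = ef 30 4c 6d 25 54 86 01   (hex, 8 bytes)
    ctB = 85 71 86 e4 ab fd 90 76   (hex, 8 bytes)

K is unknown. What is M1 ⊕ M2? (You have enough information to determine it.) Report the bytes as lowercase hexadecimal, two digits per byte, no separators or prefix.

ctA ⊕ ctB = (M1 ⊕ K) ⊕ (M2 ⊕ K) = M1 ⊕ M2 — the shared key cancels under XOR.
ef ⊕ 85 = 6a
30 ⊕ 71 = 41
4c ⊕ 86 = ca
6d ⊕ e4 = 89
25 ⊕ ab = 8e
54 ⊕ fd = a9
86 ⊕ 90 = 16
01 ⊕ 76 = 77

6a41ca898ea91677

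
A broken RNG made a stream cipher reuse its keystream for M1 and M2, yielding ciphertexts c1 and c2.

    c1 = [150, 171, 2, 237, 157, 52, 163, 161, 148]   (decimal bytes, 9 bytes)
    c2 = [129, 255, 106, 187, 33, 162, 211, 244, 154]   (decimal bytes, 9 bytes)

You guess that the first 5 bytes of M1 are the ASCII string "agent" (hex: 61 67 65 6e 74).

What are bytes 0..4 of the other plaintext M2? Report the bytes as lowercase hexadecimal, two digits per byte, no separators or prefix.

76330d38c8

First, c1 ⊕ c2 = (M1 ⊕ K) ⊕ (M2 ⊕ K) = M1 ⊕ M2, so the key drops out. Then M2 = (M1 ⊕ M2) ⊕ M1 over the first 5 bytes.
byte 0: (96 ^ 81) ^ 61 = 17 ^ 61 = 76
byte 1: (ab ^ ff) ^ 67 = 54 ^ 67 = 33
byte 2: (02 ^ 6a) ^ 65 = 68 ^ 65 = 0d
byte 3: (ed ^ bb) ^ 6e = 56 ^ 6e = 38
byte 4: (9d ^ 21) ^ 74 = bc ^ 74 = c8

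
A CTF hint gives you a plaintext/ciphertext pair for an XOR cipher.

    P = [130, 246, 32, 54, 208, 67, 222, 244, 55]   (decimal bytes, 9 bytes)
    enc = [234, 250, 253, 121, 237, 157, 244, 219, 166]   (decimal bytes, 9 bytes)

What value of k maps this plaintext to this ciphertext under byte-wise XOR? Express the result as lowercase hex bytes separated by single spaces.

Since enc = P ⊕ k, XORing both sides with P gives k = P ⊕ enc.
byte 0: 10000010 ^ 11101010 = 01101000
byte 1: 11110110 ^ 11111010 = 00001100
byte 2: 00100000 ^ 11111101 = 11011101
byte 3: 00110110 ^ 01111001 = 01001111
byte 4: 11010000 ^ 11101101 = 00111101
byte 5: 01000011 ^ 10011101 = 11011110
byte 6: 11011110 ^ 11110100 = 00101010
byte 7: 11110100 ^ 11011011 = 00101111
byte 8: 00110111 ^ 10100110 = 10010001

68 0c dd 4f 3d de 2a 2f 91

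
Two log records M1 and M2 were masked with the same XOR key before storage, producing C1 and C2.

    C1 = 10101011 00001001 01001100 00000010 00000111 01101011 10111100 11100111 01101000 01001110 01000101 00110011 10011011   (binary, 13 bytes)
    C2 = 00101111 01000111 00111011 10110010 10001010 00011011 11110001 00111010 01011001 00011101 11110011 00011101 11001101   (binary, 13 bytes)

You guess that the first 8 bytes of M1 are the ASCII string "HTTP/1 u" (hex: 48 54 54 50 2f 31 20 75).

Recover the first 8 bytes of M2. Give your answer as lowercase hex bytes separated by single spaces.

cc 1a 23 e0 a2 41 6d a8

First, C1 ⊕ C2 = (M1 ⊕ K) ⊕ (M2 ⊕ K) = M1 ⊕ M2, so the key drops out. Then M2 = (M1 ⊕ M2) ⊕ M1 over the first 8 bytes.
byte 0: (ab ^ 2f) ^ 48 = 84 ^ 48 = cc
byte 1: (09 ^ 47) ^ 54 = 4e ^ 54 = 1a
byte 2: (4c ^ 3b) ^ 54 = 77 ^ 54 = 23
byte 3: (02 ^ b2) ^ 50 = b0 ^ 50 = e0
byte 4: (07 ^ 8a) ^ 2f = 8d ^ 2f = a2
byte 5: (6b ^ 1b) ^ 31 = 70 ^ 31 = 41
byte 6: (bc ^ f1) ^ 20 = 4d ^ 20 = 6d
byte 7: (e7 ^ 3a) ^ 75 = dd ^ 75 = a8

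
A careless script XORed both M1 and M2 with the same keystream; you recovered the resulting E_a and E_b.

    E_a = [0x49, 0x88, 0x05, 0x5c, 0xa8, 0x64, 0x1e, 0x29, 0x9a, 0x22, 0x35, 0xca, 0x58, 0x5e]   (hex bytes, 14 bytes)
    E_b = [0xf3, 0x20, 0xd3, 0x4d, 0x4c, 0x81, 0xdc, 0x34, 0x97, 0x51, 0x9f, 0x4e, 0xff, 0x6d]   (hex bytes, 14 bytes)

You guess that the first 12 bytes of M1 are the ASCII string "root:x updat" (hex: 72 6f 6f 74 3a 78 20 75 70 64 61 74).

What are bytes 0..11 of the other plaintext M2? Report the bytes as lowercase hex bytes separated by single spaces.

c8 c7 b9 65 de 9d e2 68 7d 17 cb f0

First, E_a ⊕ E_b = (M1 ⊕ K) ⊕ (M2 ⊕ K) = M1 ⊕ M2, so the key drops out. Then M2 = (M1 ⊕ M2) ⊕ M1 over the first 12 bytes.
byte 0: (49 ⊕ f3) ⊕ 72 = ba ⊕ 72 = c8
byte 1: (88 ⊕ 20) ⊕ 6f = a8 ⊕ 6f = c7
byte 2: (05 ⊕ d3) ⊕ 6f = d6 ⊕ 6f = b9
byte 3: (5c ⊕ 4d) ⊕ 74 = 11 ⊕ 74 = 65
byte 4: (a8 ⊕ 4c) ⊕ 3a = e4 ⊕ 3a = de
byte 5: (64 ⊕ 81) ⊕ 78 = e5 ⊕ 78 = 9d
byte 6: (1e ⊕ dc) ⊕ 20 = c2 ⊕ 20 = e2
byte 7: (29 ⊕ 34) ⊕ 75 = 1d ⊕ 75 = 68
byte 8: (9a ⊕ 97) ⊕ 70 = 0d ⊕ 70 = 7d
byte 9: (22 ⊕ 51) ⊕ 64 = 73 ⊕ 64 = 17
byte 10: (35 ⊕ 9f) ⊕ 61 = aa ⊕ 61 = cb
byte 11: (ca ⊕ 4e) ⊕ 74 = 84 ⊕ 74 = f0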